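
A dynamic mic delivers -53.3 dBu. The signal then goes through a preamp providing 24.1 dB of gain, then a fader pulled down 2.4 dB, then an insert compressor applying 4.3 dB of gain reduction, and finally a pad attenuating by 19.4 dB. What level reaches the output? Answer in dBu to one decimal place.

-55.3 dBu

Cascaded gains and losses add directly in dB.
-53.3 + 24.1 − 2.4 − 4.3 − 19.4 = -55.3 dBu.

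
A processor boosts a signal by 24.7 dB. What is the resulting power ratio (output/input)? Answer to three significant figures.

Power ratio = 10^(dB/10).
10^(24.7/10) = 10^(2.470) = 295.

295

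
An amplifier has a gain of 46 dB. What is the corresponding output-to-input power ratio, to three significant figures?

Power ratio = 10^(dB/10).
10^(46/10) = 10^(4.600) = 39800.

39800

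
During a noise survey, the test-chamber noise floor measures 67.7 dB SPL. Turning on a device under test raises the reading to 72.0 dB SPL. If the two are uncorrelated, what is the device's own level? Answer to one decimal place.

Background correction is a power subtraction:
L_src = 10·log₁₀(10^(72.0/10) − 10^(67.7/10)) = 10·log₁₀(9960000) = 70.0 dB SPL.

70.0 dB SPL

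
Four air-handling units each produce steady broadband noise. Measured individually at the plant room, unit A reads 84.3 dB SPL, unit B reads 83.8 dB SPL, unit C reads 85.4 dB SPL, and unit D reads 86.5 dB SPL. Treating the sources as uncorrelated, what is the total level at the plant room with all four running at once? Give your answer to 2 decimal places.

91.15 dB SPL

Uncorrelated sources add in intensity (power), not in dB.
L_total = 10·log₁₀(10^(84.3/10) + 10^(83.8/10) + 10^(85.4/10) + 10^(86.5/10)) = 10·log₁₀(1302000000) = 91.15 dB SPL.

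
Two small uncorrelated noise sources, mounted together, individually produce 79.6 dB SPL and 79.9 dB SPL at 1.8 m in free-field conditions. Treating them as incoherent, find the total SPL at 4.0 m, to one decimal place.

Combined at 1.8 m: 10·log₁₀(10^(79.6/10)+10^(79.9/10)) = 82.76 dB SPL.
Then apply −20·log₁₀(4.0/1.8) = -6.94 dB → 75.8 dB SPL.

75.8 dB SPL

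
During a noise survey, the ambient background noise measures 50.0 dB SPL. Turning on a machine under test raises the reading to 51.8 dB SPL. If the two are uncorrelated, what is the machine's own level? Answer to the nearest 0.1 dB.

47.1 dB SPL

Remove the background by subtracting linear intensities:
L_src = 10·log₁₀(10^(51.8/10) − 10^(50.0/10)) = 10·log₁₀(51360) = 47.1 dB SPL.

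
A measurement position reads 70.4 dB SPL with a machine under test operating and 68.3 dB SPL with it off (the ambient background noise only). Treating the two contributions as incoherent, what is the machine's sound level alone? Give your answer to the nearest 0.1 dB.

66.2 dB SPL

Subtract intensities: L_src = 10·log₁₀(10^(L_total/10) − 10^(L_bg/10)).
L_src = 10·log₁₀(10^(70.4/10) − 10^(68.3/10)) = 10·log₁₀(4204000) = 66.2 dB SPL.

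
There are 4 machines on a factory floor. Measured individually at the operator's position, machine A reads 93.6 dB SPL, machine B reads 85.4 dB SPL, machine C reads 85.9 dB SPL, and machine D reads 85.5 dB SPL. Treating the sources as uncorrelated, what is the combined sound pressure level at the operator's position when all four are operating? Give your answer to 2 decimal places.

Incoherent sources sum as intensities:
L_total = 10·log₁₀(10^(93.6/10) + 10^(85.4/10) + 10^(85.9/10) + 10^(85.5/10)) = 10·log₁₀(3381000000) = 95.29 dB SPL.

95.29 dB SPL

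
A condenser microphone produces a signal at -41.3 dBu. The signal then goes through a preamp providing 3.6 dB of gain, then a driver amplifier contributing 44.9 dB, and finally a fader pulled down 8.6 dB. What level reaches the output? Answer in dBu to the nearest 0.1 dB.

-1.4 dBu

Gain stages sum in dB:
-41.3 + 3.6 + 44.9 − 8.6 = -1.4 dBu.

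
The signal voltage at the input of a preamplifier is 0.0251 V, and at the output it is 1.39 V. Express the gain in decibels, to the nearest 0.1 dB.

Voltage ratio → dB uses the 20·log₁₀ form:
20·log₁₀(1.39/0.0251) = 20·log₁₀(55.38) = 34.9 dB.

34.9 dB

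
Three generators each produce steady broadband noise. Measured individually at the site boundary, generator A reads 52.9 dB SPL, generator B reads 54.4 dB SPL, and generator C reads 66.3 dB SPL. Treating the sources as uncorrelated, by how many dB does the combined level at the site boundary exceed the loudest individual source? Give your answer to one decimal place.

Uncorrelated sources add in intensity (power), not in dB.
L_total = 10·log₁₀(10^(52.9/10) + 10^(54.4/10) + 10^(66.3/10)) = 66.75 dB SPL.
Excess over the loudest (66.3 dB): 66.75 − 66.3 = 0.5 dB.

0.5 dB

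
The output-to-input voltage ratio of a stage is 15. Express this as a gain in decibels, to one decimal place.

23.5 dB

For a voltage ratio, dB = 20·log₁₀(V₂/V₁).
20·log₁₀(15) = 23.5 dB.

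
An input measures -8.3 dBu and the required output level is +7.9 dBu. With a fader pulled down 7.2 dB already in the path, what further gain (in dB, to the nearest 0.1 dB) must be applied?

The required make-up gain is the shortfall in the dB sum.
G = +7.9 − (-8.3) + 7.2 = 23.4 dB.

23.4 dB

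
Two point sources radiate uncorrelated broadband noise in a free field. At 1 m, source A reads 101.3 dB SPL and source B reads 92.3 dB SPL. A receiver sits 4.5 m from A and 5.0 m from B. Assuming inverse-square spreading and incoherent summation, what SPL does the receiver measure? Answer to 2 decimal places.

88.66 dB SPL

At the listener: L_A = 101.3 − 20·log₁₀(4.5) = 88.236 dB; L_B = 92.3 − 20·log₁₀(5.0) = 78.321 dB.
Combined: 10·log₁₀(10^(88.236/10)+10^(78.321/10)) = 88.66 dB SPL.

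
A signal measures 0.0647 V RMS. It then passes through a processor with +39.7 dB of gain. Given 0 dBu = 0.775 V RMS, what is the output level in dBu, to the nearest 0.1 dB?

+18.1 dBu

Input level: 20·log₁₀(0.0647/0.775) = -21.57 dBu.
Output: -21.57 + 39.7 = +18.1 dBu.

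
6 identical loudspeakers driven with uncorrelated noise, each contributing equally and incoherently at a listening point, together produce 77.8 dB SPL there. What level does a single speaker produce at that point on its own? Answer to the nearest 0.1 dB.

70.0 dB SPL

6 equal incoherent sources add 10·log₁₀(6) = 7.78 dB over one source.
L_one = 77.8 − 7.78 = 70.0 dB SPL.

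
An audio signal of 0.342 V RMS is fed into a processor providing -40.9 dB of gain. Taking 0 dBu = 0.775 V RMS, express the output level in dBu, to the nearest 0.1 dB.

Input level: 20·log₁₀(0.342/0.775) = -7.11 dBu.
Output: -7.11 − 40.9 = -48.0 dBu.

-48.0 dBu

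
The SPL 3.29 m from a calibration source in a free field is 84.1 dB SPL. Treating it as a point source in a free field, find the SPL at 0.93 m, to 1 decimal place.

95.1 dB SPL

Inverse-square spreading gives ΔL = −20·log₁₀(d₂/d₁).
ΔL = −20·log₁₀(0.93/3.29) = 10.97 dB, so L₂ = 84.1 + (10.97) = 95.1 dB SPL.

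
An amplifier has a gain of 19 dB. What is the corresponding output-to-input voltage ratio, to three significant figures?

8.91

Voltage ratio = 10^(dB/20).
10^(19/20) = 10^(0.9500) = 8.91.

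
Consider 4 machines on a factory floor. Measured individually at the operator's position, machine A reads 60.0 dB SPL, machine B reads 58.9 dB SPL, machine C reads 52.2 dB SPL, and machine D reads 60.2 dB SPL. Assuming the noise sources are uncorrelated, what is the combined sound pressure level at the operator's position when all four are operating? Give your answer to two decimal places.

Add the sources as powers (linear), then convert back to dB:
L_total = 10·log₁₀(10^(60.0/10) + 10^(58.9/10) + 10^(52.2/10) + 10^(60.2/10)) = 10·log₁₀(2989000) = 64.76 dB SPL.

64.76 dB SPL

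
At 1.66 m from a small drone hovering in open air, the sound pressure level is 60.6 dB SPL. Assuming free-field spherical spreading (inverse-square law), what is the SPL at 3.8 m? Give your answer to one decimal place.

53.4 dB SPL

Free-field point source: level drops by 20·log₁₀ of the distance ratio.
ΔL = −20·log₁₀(3.8/1.66) = -7.19 dB, so L₂ = 60.6 + (-7.19) = 53.4 dB SPL.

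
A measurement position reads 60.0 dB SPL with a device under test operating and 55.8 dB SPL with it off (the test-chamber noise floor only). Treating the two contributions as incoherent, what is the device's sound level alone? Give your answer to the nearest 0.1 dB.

Subtract intensities: L_src = 10·log₁₀(10^(L_total/10) − 10^(L_bg/10)).
L_src = 10·log₁₀(10^(60.0/10) − 10^(55.8/10)) = 10·log₁₀(619800) = 57.9 dB SPL.

57.9 dB SPL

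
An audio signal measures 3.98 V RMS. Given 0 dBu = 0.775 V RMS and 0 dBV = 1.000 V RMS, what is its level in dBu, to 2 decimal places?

dBu = 20·log₁₀(V / 0.775 V).
20·log₁₀(3.98/0.775) = +14.21 dBu.

+14.21 dBu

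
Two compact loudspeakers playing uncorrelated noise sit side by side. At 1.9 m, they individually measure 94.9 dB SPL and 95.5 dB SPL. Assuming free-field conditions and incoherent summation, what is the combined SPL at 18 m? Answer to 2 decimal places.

Combined at 1.9 m: 10·log₁₀(10^(94.9/10)+10^(95.5/10)) = 98.221 dB SPL.
Then apply −20·log₁₀(18/1.9) = -19.530 dB → 78.69 dB SPL.

78.69 dB SPL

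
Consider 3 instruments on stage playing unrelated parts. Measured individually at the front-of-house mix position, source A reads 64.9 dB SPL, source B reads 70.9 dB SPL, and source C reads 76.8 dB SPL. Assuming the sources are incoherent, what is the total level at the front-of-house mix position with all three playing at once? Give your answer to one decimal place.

Uncorrelated sources add in intensity (power), not in dB.
L_total = 10·log₁₀(10^(64.9/10) + 10^(70.9/10) + 10^(76.8/10)) = 10·log₁₀(63260000) = 78.0 dB SPL.

78.0 dB SPL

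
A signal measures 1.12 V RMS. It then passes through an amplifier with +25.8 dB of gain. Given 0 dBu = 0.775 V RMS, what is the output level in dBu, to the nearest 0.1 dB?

Input level: 20·log₁₀(1.12/0.775) = 3.20 dBu.
Output: 3.20 + 25.8 = +29.0 dBu.

+29.0 dBu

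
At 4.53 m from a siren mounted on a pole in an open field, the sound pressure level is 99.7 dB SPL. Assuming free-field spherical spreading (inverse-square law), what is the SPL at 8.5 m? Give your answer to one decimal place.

Free-field point source: level drops by 20·log₁₀ of the distance ratio.
ΔL = −20·log₁₀(8.5/4.53) = -5.47 dB, so L₂ = 99.7 + (-5.47) = 94.2 dB SPL.

94.2 dB SPL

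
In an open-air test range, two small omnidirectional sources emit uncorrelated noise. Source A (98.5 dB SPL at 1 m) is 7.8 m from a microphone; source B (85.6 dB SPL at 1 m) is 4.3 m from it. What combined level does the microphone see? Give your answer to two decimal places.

81.34 dB SPL

At the listener: L_A = 98.5 − 20·log₁₀(7.8) = 80.658 dB; L_B = 85.6 − 20·log₁₀(4.3) = 72.931 dB.
Combined: 10·log₁₀(10^(80.658/10)+10^(72.931/10)) = 81.34 dB SPL.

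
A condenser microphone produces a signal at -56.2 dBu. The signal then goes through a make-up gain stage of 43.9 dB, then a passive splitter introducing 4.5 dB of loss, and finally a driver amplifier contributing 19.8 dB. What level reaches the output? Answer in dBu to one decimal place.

Cascaded gains and losses add directly in dB.
-56.2 + 43.9 − 4.5 + 19.8 = +3.0 dBu.

+3.0 dBu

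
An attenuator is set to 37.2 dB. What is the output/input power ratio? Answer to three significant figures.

Power ratio = 10^(dB/10).
10^(-37.2/10) = 10^(-3.720) = 0.000191.

0.000191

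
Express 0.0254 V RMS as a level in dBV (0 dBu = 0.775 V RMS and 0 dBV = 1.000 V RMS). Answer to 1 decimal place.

dBV = 20·log₁₀(V / 1.000 V).
20·log₁₀(0.0254/1.000) = -31.9 dBV.

-31.9 dBV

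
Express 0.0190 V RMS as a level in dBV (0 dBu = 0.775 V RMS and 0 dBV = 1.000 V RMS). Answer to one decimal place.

-34.4 dBV

dBV = 20·log₁₀(V / 1.000 V).
20·log₁₀(0.0190/1.000) = -34.4 dBV.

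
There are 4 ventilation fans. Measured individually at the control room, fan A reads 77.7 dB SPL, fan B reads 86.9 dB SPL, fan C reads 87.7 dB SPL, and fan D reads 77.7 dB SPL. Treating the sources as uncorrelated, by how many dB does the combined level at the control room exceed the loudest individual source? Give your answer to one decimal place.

Incoherent sources sum as intensities:
L_total = 10·log₁₀(10^(77.7/10) + 10^(86.9/10) + 10^(87.7/10) + 10^(77.7/10)) = 90.78 dB SPL.
Excess over the loudest (87.7 dB): 90.78 − 87.7 = 3.1 dB.

3.1 dB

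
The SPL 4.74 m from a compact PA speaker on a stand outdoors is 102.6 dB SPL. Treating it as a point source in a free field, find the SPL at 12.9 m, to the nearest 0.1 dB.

93.9 dB SPL

Free-field point source: level drops by 20·log₁₀ of the distance ratio.
ΔL = −20·log₁₀(12.9/4.74) = -8.70 dB, so L₂ = 102.6 + (-8.70) = 93.9 dB SPL.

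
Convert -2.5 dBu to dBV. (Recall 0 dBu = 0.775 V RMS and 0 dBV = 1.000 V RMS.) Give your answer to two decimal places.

The offset between the scales is 20·log₁₀(0.775/1.000) = −2.214 dB.
So dBV = -2.5 − 2.214 = -4.71 dBV.

-4.71 dBV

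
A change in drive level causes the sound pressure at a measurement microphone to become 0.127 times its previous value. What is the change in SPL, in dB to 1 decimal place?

-17.9 dB

Sound pressure is an amplitude quantity: ΔL = 20·log₁₀(p₂/p₁).
20·log₁₀(0.127) = -17.9 dB.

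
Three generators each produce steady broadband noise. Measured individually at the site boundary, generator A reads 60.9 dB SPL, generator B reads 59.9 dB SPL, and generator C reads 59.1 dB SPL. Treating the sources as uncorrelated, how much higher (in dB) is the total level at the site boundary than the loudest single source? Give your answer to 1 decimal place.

Uncorrelated sources add in intensity (power), not in dB.
L_total = 10·log₁₀(10^(60.9/10) + 10^(59.9/10) + 10^(59.1/10)) = 64.80 dB SPL.
Excess over the loudest (60.9 dB): 64.80 − 60.9 = 3.9 dB.

3.9 dB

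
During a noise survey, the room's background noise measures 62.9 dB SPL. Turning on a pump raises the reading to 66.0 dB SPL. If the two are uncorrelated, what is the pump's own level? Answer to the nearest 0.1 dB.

Background correction is a power subtraction:
L_src = 10·log₁₀(10^(66.0/10) − 10^(62.9/10)) = 10·log₁₀(2031000) = 63.1 dB SPL.

63.1 dB SPL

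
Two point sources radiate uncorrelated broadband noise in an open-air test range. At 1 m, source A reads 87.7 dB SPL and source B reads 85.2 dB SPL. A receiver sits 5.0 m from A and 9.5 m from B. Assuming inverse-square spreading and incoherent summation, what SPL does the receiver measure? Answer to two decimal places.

74.35 dB SPL

At the listener: L_A = 87.7 − 20·log₁₀(5.0) = 73.721 dB; L_B = 85.2 − 20·log₁₀(9.5) = 65.646 dB.
Combined: 10·log₁₀(10^(73.721/10)+10^(65.646/10)) = 74.35 dB SPL.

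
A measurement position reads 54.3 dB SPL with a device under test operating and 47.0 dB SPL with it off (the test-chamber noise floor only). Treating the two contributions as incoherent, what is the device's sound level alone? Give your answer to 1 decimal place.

Remove the background by subtracting linear intensities:
L_src = 10·log₁₀(10^(54.3/10) − 10^(47.0/10)) = 10·log₁₀(219000) = 53.4 dB SPL.

53.4 dB SPL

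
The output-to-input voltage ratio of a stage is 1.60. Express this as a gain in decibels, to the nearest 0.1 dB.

4.1 dB

Voltage ratio → dB uses the 20·log₁₀ form:
20·log₁₀(1.60) = 4.1 dB.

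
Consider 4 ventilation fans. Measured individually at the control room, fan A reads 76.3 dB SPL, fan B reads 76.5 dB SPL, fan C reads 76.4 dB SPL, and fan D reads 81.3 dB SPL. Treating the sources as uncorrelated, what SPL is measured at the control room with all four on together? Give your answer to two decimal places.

Add the sources as powers (linear), then convert back to dB:
L_total = 10·log₁₀(10^(76.3/10) + 10^(76.5/10) + 10^(76.4/10) + 10^(81.3/10)) = 10·log₁₀(265900000) = 84.25 dB SPL.

84.25 dB SPL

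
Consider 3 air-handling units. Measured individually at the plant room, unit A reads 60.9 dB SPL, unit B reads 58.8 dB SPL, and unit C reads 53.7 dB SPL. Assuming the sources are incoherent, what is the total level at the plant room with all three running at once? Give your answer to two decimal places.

Incoherent sources sum as intensities:
L_total = 10·log₁₀(10^(60.9/10) + 10^(58.8/10) + 10^(53.7/10)) = 10·log₁₀(2223000) = 63.47 dB SPL.

63.47 dB SPL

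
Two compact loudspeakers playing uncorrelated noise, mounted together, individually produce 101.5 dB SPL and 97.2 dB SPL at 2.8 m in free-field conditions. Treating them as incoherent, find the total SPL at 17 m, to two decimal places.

87.21 dB SPL

Combined at 2.8 m: 10·log₁₀(10^(101.5/10)+10^(97.2/10)) = 102.872 dB SPL.
Then apply −20·log₁₀(17/2.8) = -15.666 dB → 87.21 dB SPL.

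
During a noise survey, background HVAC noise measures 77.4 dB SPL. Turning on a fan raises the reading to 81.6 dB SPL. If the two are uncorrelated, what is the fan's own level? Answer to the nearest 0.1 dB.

79.5 dB SPL

Remove the background by subtracting linear intensities:
L_src = 10·log₁₀(10^(81.6/10) − 10^(77.4/10)) = 10·log₁₀(89590000) = 79.5 dB SPL.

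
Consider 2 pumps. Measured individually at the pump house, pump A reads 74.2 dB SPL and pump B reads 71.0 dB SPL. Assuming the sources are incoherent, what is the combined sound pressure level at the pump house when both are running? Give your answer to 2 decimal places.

75.90 dB SPL

Add the sources as powers (linear), then convert back to dB:
L_total = 10·log₁₀(10^(74.2/10) + 10^(71.0/10)) = 10·log₁₀(38890000) = 75.90 dB SPL.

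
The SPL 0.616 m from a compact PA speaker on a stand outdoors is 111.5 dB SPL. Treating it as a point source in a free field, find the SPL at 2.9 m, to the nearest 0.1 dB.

Inverse-square spreading gives ΔL = −20·log₁₀(d₂/d₁).
ΔL = −20·log₁₀(2.9/0.616) = -13.46 dB, so L₂ = 111.5 + (-13.46) = 98.0 dB SPL.

98.0 dB SPL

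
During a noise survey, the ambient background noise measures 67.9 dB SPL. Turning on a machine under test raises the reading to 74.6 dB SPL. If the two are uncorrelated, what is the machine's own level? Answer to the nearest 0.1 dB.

73.6 dB SPL

Remove the background by subtracting linear intensities:
L_src = 10·log₁₀(10^(74.6/10) − 10^(67.9/10)) = 10·log₁₀(22670000) = 73.6 dB SPL.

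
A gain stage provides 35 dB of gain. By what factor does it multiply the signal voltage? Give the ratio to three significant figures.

56.2

Voltage ratio = 10^(dB/20).
10^(35/20) = 10^(1.750) = 56.2.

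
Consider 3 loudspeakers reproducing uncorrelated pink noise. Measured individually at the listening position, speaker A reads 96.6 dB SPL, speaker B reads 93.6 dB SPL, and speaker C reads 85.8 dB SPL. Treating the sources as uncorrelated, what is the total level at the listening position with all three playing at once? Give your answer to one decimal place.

Uncorrelated sources add in intensity (power), not in dB.
L_total = 10·log₁₀(10^(96.6/10) + 10^(93.6/10) + 10^(85.8/10)) = 10·log₁₀(7242000000) = 98.6 dB SPL.

98.6 dB SPL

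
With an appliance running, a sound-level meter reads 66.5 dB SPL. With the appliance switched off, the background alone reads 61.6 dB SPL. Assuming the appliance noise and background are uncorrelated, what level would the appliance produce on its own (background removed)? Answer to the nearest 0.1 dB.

64.8 dB SPL

Background correction is a power subtraction:
L_src = 10·log₁₀(10^(66.5/10) − 10^(61.6/10)) = 10·log₁₀(3021000) = 64.8 dB SPL.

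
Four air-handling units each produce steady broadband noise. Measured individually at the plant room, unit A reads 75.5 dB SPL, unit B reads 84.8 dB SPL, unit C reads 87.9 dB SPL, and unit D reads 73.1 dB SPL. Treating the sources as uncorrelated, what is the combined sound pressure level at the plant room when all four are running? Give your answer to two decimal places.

Uncorrelated sources add in intensity (power), not in dB.
L_total = 10·log₁₀(10^(75.5/10) + 10^(84.8/10) + 10^(87.9/10) + 10^(73.1/10)) = 10·log₁₀(974500000) = 89.89 dB SPL.

89.89 dB SPL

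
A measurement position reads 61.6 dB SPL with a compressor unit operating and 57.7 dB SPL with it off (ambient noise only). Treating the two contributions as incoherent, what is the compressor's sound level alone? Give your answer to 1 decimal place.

Subtract intensities: L_src = 10·log₁₀(10^(L_total/10) − 10^(L_bg/10)).
L_src = 10·log₁₀(10^(61.6/10) − 10^(57.7/10)) = 10·log₁₀(856600) = 59.3 dB SPL.

59.3 dB SPL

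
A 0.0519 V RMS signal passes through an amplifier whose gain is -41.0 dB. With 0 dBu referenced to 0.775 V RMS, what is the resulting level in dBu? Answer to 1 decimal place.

-64.5 dBu

Input level: 20·log₁₀(0.0519/0.775) = -23.48 dBu.
Output: -23.48 − 41.0 = -64.5 dBu.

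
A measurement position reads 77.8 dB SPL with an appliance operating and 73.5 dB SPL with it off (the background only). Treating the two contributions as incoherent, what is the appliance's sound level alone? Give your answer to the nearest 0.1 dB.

75.8 dB SPL

Subtract intensities: L_src = 10·log₁₀(10^(L_total/10) − 10^(L_bg/10)).
L_src = 10·log₁₀(10^(77.8/10) − 10^(73.5/10)) = 10·log₁₀(37870000) = 75.8 dB SPL.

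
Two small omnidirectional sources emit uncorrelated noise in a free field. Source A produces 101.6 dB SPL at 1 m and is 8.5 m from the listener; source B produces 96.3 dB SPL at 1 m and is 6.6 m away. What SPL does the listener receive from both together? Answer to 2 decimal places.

At the listener: L_A = 101.6 − 20·log₁₀(8.5) = 83.012 dB; L_B = 96.3 − 20·log₁₀(6.6) = 79.909 dB.
Combined: 10·log₁₀(10^(83.012/10)+10^(79.909/10)) = 84.74 dB SPL.

84.74 dB SPL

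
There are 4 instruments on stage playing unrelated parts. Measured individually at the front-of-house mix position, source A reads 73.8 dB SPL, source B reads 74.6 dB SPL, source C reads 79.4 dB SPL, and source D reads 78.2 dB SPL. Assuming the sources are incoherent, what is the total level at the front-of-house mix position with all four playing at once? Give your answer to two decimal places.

83.14 dB SPL

Uncorrelated sources add in intensity (power), not in dB.
L_total = 10·log₁₀(10^(73.8/10) + 10^(74.6/10) + 10^(79.4/10) + 10^(78.2/10)) = 10·log₁₀(206000000) = 83.14 dB SPL.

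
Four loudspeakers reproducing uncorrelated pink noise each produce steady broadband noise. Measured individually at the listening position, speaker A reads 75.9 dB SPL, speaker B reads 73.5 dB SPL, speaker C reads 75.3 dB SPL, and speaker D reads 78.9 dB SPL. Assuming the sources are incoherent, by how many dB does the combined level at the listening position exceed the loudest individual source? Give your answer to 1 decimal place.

Add the sources as powers (linear), then convert back to dB:
L_total = 10·log₁₀(10^(75.9/10) + 10^(73.5/10) + 10^(75.3/10) + 10^(78.9/10)) = 82.38 dB SPL.
Excess over the loudest (78.9 dB): 82.38 − 78.9 = 3.5 dB.

3.5 dB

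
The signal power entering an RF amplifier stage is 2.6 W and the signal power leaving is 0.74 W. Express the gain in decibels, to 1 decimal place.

-5.5 dB

For a power ratio, dB = 10·log₁₀(P₂/P₁).
10·log₁₀(0.74/2.6) = 10·log₁₀(0.2846) = -5.5 dB.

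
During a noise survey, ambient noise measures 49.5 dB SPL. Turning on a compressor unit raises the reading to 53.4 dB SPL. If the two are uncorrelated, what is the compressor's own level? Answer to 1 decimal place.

51.1 dB SPL

Subtract intensities: L_src = 10·log₁₀(10^(L_total/10) − 10^(L_bg/10)).
L_src = 10·log₁₀(10^(53.4/10) − 10^(49.5/10)) = 10·log₁₀(129700) = 51.1 dB SPL.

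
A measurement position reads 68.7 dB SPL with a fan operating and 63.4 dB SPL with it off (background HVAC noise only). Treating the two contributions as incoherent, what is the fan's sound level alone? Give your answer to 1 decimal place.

Remove the background by subtracting linear intensities:
L_src = 10·log₁₀(10^(68.7/10) − 10^(63.4/10)) = 10·log₁₀(5225000) = 67.2 dB SPL.

67.2 dB SPL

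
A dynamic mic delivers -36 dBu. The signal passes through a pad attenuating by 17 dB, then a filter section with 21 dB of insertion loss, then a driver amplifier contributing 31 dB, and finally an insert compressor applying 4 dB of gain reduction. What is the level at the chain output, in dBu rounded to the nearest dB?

-47 dBu

Cascaded gains and losses add directly in dB.
-36 − 17 − 21 + 31 − 4 = -47 dBu.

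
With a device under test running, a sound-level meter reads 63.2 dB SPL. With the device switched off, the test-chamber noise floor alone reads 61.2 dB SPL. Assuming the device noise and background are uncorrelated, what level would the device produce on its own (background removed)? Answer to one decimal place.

Remove the background by subtracting linear intensities:
L_src = 10·log₁₀(10^(63.2/10) − 10^(61.2/10)) = 10·log₁₀(771000) = 58.9 dB SPL.

58.9 dB SPL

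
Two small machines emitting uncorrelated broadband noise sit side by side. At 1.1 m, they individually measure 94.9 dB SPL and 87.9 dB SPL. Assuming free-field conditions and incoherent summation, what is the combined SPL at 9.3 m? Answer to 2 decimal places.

Combined at 1.1 m: 10·log₁₀(10^(94.9/10)+10^(87.9/10)) = 95.690 dB SPL.
Then apply −20·log₁₀(9.3/1.1) = -18.542 dB → 77.15 dB SPL.

77.15 dB SPL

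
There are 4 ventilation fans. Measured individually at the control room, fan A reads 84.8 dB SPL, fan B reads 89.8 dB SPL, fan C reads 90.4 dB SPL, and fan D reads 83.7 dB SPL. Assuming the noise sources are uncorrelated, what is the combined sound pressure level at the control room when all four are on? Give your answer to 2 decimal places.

94.13 dB SPL

Uncorrelated sources add in intensity (power), not in dB.
L_total = 10·log₁₀(10^(84.8/10) + 10^(89.8/10) + 10^(90.4/10) + 10^(83.7/10)) = 10·log₁₀(2588000000) = 94.13 dB SPL.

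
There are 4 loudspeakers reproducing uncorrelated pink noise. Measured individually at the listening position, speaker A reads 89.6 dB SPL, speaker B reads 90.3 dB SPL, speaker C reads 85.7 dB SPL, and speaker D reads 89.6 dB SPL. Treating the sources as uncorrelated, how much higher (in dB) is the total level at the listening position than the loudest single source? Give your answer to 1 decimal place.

4.8 dB

Uncorrelated sources add in intensity (power), not in dB.
L_total = 10·log₁₀(10^(89.6/10) + 10^(90.3/10) + 10^(85.7/10) + 10^(89.6/10)) = 95.14 dB SPL.
Excess over the loudest (90.3 dB): 95.14 − 90.3 = 4.8 dB.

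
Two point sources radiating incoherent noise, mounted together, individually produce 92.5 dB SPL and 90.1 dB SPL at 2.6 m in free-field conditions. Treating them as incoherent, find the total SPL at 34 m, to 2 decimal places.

Combined at 2.6 m: 10·log₁₀(10^(92.5/10)+10^(90.1/10)) = 94.474 dB SPL.
Then apply −20·log₁₀(34/2.6) = -22.330 dB → 72.14 dB SPL.

72.14 dB SPL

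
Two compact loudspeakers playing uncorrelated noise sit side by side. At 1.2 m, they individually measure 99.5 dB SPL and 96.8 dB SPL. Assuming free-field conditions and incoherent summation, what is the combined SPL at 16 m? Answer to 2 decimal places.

78.87 dB SPL

Combined at 1.2 m: 10·log₁₀(10^(99.5/10)+10^(96.8/10)) = 101.367 dB SPL.
Then apply −20·log₁₀(16/1.2) = -22.499 dB → 78.87 dB SPL.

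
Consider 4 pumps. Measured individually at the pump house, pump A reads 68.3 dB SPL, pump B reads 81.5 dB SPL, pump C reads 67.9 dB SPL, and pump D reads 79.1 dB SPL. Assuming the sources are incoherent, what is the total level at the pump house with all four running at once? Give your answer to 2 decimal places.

Add the sources as powers (linear), then convert back to dB:
L_total = 10·log₁₀(10^(68.3/10) + 10^(81.5/10) + 10^(67.9/10) + 10^(79.1/10)) = 10·log₁₀(235500000) = 83.72 dB SPL.

83.72 dB SPL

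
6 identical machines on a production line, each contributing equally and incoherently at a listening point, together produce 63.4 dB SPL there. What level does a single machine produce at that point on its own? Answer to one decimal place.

55.6 dB SPL

6 equal incoherent sources add 10·log₁₀(6) = 7.78 dB over one source.
L_one = 63.4 − 7.78 = 55.6 dB SPL.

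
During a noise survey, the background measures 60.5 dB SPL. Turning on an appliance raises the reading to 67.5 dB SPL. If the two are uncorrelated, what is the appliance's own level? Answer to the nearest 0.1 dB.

Remove the background by subtracting linear intensities:
L_src = 10·log₁₀(10^(67.5/10) − 10^(60.5/10)) = 10·log₁₀(4501000) = 66.5 dB SPL.

66.5 dB SPL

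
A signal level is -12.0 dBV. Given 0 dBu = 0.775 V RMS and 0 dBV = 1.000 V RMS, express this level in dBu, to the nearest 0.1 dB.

The offset between the scales is 20·log₁₀(0.775/1.000) = −2.214 dB.
So dBu = -12.0 + 2.214 = -9.8 dBu.

-9.8 dBu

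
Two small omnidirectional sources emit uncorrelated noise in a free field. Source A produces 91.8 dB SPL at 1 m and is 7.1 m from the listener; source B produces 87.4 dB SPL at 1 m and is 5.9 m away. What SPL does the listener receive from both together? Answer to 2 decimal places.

76.61 dB SPL

At the listener: L_A = 91.8 − 20·log₁₀(7.1) = 74.775 dB; L_B = 87.4 − 20·log₁₀(5.9) = 71.983 dB.
Combined: 10·log₁₀(10^(74.775/10)+10^(71.983/10)) = 76.61 dB SPL.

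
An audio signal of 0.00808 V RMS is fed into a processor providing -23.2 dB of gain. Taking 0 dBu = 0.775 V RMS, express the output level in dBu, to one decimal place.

Input level: 20·log₁₀(0.00808/0.775) = -39.64 dBu.
Output: -39.64 − 23.2 = -62.8 dBu.

-62.8 dBu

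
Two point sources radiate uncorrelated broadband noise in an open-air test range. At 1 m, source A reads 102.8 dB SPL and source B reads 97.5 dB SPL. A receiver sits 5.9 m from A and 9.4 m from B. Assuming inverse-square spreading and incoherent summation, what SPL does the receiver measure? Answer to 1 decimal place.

At the listener: L_A = 102.8 − 20·log₁₀(5.9) = 87.38 dB; L_B = 97.5 − 20·log₁₀(9.4) = 78.04 dB.
Combined: 10·log₁₀(10^(87.38/10)+10^(78.04/10)) = 87.9 dB SPL.

87.9 dB SPL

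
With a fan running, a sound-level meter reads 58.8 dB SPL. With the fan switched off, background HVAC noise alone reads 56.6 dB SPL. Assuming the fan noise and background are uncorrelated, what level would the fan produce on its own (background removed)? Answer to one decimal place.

54.8 dB SPL

Subtract intensities: L_src = 10·log₁₀(10^(L_total/10) − 10^(L_bg/10)).
L_src = 10·log₁₀(10^(58.8/10) − 10^(56.6/10)) = 10·log₁₀(301500) = 54.8 dB SPL.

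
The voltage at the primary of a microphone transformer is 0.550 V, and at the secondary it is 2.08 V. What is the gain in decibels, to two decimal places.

11.55 dB

Voltage is an amplitude quantity, so gain = 20·log₁₀(V_out/V_in).
20·log₁₀(2.08/0.550) = 20·log₁₀(3.782) = 11.55 dB.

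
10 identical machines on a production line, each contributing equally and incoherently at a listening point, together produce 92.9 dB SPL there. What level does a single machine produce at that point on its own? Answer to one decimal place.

82.9 dB SPL

10 equal incoherent sources add 10·log₁₀(10) = 10.00 dB over one source.
L_one = 92.9 − 10.00 = 82.9 dB SPL.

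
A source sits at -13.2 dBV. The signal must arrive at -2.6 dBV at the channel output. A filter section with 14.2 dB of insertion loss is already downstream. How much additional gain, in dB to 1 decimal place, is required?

24.8 dB

The required make-up gain is the shortfall in the dB sum.
G = -2.6 − (-13.2) + 14.2 = 24.8 dB.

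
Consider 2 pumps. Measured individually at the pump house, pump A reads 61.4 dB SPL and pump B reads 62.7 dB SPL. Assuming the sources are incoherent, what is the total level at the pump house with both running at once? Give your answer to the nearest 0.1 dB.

65.1 dB SPL

Incoherent sources sum as intensities:
L_total = 10·log₁₀(10^(61.4/10) + 10^(62.7/10)) = 10·log₁₀(3242000) = 65.1 dB SPL.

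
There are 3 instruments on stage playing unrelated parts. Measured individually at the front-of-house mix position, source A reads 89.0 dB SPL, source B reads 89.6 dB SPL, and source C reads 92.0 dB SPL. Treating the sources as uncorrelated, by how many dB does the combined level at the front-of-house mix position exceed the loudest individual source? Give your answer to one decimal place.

Incoherent sources sum as intensities:
L_total = 10·log₁₀(10^(89.0/10) + 10^(89.6/10) + 10^(92.0/10)) = 95.17 dB SPL.
Excess over the loudest (92.0 dB): 95.17 − 92.0 = 3.2 dB.

3.2 dB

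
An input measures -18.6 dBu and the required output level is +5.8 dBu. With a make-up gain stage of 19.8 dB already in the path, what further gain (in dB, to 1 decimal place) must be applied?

The required make-up gain is the shortfall in the dB sum.
G = +5.8 − (-18.6) − 19.8 = 4.6 dB.

4.6 dB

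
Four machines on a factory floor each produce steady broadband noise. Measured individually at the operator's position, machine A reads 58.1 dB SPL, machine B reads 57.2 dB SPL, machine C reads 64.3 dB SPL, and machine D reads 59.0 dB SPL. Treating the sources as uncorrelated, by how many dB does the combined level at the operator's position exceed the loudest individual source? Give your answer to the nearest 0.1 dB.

2.4 dB

Add the sources as powers (linear), then convert back to dB:
L_total = 10·log₁₀(10^(58.1/10) + 10^(57.2/10) + 10^(64.3/10) + 10^(59.0/10)) = 66.68 dB SPL.
Excess over the loudest (64.3 dB): 66.68 − 64.3 = 2.4 dB.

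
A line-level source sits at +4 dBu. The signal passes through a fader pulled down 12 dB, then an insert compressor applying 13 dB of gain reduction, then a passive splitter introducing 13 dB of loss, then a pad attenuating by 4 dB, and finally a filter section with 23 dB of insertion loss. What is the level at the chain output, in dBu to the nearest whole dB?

Gain stages sum in dB:
+4 − 12 − 13 − 13 − 4 − 23 = -61 dBu.

-61 dBu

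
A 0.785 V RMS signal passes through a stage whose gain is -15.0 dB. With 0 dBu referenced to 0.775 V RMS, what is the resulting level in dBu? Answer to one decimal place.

Input level: 20·log₁₀(0.785/0.775) = 0.11 dBu.
Output: 0.11 − 15.0 = -14.9 dBu.

-14.9 dBu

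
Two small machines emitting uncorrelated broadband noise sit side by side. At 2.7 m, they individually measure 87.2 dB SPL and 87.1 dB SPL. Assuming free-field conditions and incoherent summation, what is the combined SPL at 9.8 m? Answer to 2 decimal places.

Combined at 2.7 m: 10·log₁₀(10^(87.2/10)+10^(87.1/10)) = 90.161 dB SPL.
Then apply −20·log₁₀(9.8/2.7) = -11.197 dB → 78.96 dB SPL.

78.96 dB SPL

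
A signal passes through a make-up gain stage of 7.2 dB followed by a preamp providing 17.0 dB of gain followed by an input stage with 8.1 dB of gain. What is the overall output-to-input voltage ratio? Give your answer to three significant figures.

41.2

Net gain = 7.2 + 17.0 + 8.1 = 32.3 dB.
Voltage ratio = 10^(32.3/20) = 41.2.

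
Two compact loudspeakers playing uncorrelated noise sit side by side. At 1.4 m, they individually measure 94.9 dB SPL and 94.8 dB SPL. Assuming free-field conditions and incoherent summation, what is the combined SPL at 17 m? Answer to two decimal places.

Combined at 1.4 m: 10·log₁₀(10^(94.9/10)+10^(94.8/10)) = 97.861 dB SPL.
Then apply −20·log₁₀(17/1.4) = -21.686 dB → 76.17 dB SPL.

76.17 dB SPL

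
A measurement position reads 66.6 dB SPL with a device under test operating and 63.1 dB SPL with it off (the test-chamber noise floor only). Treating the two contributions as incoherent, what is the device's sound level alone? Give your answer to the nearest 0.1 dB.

Remove the background by subtracting linear intensities:
L_src = 10·log₁₀(10^(66.6/10) − 10^(63.1/10)) = 10·log₁₀(2529000) = 64.0 dB SPL.

64.0 dB SPL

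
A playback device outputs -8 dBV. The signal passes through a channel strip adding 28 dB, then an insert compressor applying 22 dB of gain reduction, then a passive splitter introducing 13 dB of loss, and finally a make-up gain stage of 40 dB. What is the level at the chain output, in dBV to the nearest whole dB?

Gain stages sum in dB:
-8 + 28 − 22 − 13 + 40 = +25 dBV.

+25 dBV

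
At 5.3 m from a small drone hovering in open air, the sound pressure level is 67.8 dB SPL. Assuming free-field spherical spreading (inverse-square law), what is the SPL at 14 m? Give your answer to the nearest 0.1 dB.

59.4 dB SPL

For a point source in a free field, ΔL = −20·log₁₀(d₂/d₁).
ΔL = −20·log₁₀(14/5.3) = -8.44 dB, so L₂ = 67.8 + (-8.44) = 59.4 dB SPL.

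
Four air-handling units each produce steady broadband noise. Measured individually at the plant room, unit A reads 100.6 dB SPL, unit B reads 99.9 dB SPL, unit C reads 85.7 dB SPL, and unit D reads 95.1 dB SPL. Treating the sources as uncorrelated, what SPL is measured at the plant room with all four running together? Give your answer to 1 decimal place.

104.0 dB SPL

Add the sources as powers (linear), then convert back to dB:
L_total = 10·log₁₀(10^(100.6/10) + 10^(99.9/10) + 10^(85.7/10) + 10^(95.1/10)) = 10·log₁₀(24861000000) = 104.0 dB SPL.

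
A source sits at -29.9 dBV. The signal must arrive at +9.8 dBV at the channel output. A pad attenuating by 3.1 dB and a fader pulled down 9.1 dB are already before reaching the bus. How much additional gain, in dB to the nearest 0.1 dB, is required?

The required make-up gain is the shortfall in the dB sum.
G = +9.8 − (-29.9) + 3.1 + 9.1 = 51.9 dB.

51.9 dB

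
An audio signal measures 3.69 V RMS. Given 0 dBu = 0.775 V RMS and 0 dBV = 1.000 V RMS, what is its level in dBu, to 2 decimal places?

dBu = 20·log₁₀(V / 0.775 V).
20·log₁₀(3.69/0.775) = +13.55 dBu.

+13.55 dBu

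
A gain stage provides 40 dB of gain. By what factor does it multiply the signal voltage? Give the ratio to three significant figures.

100

Voltage ratio = 10^(dB/20).
10^(40/20) = 10^(2.000) = 100.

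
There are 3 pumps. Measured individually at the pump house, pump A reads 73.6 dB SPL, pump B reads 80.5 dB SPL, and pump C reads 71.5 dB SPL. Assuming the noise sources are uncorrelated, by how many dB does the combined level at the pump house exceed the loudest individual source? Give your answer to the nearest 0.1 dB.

1.2 dB

Add the sources as powers (linear), then convert back to dB:
L_total = 10·log₁₀(10^(73.6/10) + 10^(80.5/10) + 10^(71.5/10)) = 81.74 dB SPL.
Excess over the loudest (80.5 dB): 81.74 − 80.5 = 1.2 dB.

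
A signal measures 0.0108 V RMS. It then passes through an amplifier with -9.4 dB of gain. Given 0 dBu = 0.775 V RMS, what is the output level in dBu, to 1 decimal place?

Input level: 20·log₁₀(0.0108/0.775) = -37.12 dBu.
Output: -37.12 − 9.4 = -46.5 dBu.

-46.5 dBu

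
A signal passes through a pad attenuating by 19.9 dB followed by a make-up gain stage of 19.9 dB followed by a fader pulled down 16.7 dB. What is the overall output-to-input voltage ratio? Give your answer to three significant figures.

0.146

Net gain = (−19.9) + 19.9 + (−16.7) = -16.7 dB.
Voltage ratio = 10^(-16.7/20) = 0.146.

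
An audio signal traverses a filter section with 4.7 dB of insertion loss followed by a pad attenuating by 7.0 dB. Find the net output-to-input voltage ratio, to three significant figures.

0.260

Net gain = (−4.7) + (−7.0) = -11.7 dB.
Voltage ratio = 10^(-11.7/20) = 0.260.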